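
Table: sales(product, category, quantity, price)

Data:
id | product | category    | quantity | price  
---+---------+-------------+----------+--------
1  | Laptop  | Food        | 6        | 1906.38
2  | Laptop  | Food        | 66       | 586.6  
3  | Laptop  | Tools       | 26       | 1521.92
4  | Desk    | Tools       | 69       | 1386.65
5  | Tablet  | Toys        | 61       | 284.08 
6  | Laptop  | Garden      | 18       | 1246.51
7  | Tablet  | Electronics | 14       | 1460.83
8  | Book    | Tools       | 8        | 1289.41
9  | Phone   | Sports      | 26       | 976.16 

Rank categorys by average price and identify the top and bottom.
SELECT category, AVG(price)
FROM sales
GROUP BY category
ORDER BY AVG(price)

All groups:
  Toys: 284.08
  Sports: 976.16
  Food: 1246.49
  Garden: 1246.51
  Tools: 1399.33
  Electronics: 1460.83

Highest: Electronics (1460.83)
Lowest: Toys (284.08)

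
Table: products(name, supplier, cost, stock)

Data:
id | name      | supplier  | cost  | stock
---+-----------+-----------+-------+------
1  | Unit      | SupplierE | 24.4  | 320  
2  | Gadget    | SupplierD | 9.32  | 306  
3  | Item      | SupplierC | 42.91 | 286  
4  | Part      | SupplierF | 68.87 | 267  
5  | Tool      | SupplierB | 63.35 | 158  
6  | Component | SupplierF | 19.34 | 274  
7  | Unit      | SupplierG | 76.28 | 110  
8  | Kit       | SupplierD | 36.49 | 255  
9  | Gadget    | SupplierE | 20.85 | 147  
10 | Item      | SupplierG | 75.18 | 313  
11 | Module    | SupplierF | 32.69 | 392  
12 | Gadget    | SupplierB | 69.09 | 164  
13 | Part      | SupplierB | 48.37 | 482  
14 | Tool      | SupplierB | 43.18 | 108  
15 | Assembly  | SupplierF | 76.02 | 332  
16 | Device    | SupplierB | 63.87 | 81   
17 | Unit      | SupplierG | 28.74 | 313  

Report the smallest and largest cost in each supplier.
SELECT supplier, MIN(cost), MAX(cost)
FROM products
GROUP BY supplier

Result:
  SupplierB: min=43.18, max=69.09
  SupplierC: min=42.91, max=42.91
  SupplierD: min=9.32, max=36.49
  SupplierE: min=20.85, max=24.40
  SupplierF: min=19.34, max=76.02
  SupplierG: min=28.74, max=76.28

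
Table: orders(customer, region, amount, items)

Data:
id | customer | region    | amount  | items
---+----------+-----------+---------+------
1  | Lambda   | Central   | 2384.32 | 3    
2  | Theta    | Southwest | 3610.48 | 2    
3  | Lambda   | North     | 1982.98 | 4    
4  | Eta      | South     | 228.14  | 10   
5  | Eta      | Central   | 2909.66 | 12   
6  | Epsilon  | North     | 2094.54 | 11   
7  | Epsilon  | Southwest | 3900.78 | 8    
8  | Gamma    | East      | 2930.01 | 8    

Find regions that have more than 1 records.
SELECT region, COUNT(*) as cnt
FROM orders
GROUP BY region
HAVING COUNT(*) > 1

Result:
  Central: 2
  North: 2
  Southwest: 2

Note: HAVING filters groups after aggregation, WHERE filters rows before.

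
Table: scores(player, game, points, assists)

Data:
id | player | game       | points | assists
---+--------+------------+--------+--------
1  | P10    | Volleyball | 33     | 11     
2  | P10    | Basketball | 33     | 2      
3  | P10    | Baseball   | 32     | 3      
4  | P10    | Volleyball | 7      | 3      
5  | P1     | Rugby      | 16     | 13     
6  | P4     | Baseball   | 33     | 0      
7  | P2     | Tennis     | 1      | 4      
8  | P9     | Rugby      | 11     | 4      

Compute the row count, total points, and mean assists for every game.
SELECT game,
       COUNT(*) as cnt,
       SUM(points) as total_points,
       AVG(assists) as avg_assists
FROM scores
GROUP BY game

Result:
  Baseball: 2 records, 65 total points, 1.50 avg assists
  Basketball: 1 records, 33 total points, 2.00 avg assists
  Rugby: 2 records, 27 total points, 8.50 avg assists
  Tennis: 1 records, 1 total points, 4.00 avg assists
  Volleyball: 2 records, 40 total points, 7.00 avg assists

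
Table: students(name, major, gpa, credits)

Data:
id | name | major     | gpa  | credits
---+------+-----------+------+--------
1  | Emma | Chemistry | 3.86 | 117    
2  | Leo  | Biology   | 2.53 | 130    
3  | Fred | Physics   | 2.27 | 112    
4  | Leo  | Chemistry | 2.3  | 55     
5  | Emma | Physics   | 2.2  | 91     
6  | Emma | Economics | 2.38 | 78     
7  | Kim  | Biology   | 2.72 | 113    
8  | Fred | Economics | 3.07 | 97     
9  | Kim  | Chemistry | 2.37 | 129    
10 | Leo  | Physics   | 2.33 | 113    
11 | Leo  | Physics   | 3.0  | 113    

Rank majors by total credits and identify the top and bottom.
SELECT major, SUM(credits)
FROM students
GROUP BY major
ORDER BY SUM(credits)

All groups:
  Economics: 175
  Biology: 243
  Chemistry: 301
  Physics: 429

Highest: Physics (429)
Lowest: Economics (175)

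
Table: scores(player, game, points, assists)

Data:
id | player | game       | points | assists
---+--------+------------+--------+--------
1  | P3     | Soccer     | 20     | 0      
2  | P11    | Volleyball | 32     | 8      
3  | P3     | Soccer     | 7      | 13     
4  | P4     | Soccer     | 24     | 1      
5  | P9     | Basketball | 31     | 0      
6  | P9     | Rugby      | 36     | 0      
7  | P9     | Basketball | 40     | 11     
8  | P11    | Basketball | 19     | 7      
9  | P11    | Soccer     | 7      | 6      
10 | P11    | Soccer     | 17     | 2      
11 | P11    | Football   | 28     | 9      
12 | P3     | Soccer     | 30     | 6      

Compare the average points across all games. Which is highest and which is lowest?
SELECT game, AVG(points)
FROM scores
GROUP BY game
ORDER BY AVG(points)

All groups:
  Soccer: 17.50
  Football: 28.00
  Basketball: 30.00
  Volleyball: 32.00
  Rugby: 36.00

Highest: Rugby (36.00)
Lowest: Soccer (17.50)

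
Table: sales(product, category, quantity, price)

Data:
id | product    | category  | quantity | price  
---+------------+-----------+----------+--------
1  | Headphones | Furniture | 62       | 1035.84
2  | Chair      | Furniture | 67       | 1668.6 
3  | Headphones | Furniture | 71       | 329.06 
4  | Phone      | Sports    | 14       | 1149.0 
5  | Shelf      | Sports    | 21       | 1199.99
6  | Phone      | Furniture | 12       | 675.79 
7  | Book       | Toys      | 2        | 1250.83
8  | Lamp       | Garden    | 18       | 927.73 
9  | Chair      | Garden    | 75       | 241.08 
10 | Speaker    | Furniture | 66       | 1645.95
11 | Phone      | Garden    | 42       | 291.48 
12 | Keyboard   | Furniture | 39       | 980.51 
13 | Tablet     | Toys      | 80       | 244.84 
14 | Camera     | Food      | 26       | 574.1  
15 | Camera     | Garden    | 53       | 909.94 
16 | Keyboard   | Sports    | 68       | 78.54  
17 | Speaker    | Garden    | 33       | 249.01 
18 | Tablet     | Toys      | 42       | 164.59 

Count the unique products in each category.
SELECT category, COUNT(DISTINCT product)
FROM sales
GROUP BY category

Result:
  Food: 1 distinct
  Furniture: 5 distinct
  Garden: 5 distinct
  Sports: 3 distinct
  Toys: 2 distinct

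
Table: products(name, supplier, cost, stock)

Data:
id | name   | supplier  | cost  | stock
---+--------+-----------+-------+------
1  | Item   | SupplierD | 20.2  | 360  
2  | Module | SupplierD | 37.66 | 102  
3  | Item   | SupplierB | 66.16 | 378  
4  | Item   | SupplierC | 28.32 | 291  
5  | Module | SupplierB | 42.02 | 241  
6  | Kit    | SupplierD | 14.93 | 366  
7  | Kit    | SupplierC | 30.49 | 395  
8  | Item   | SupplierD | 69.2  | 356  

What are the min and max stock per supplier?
SELECT supplier, MIN(stock), MAX(stock)
FROM products
GROUP BY supplier

Result:
  SupplierB: min=241, max=378
  SupplierC: min=291, max=395
  SupplierD: min=102, max=366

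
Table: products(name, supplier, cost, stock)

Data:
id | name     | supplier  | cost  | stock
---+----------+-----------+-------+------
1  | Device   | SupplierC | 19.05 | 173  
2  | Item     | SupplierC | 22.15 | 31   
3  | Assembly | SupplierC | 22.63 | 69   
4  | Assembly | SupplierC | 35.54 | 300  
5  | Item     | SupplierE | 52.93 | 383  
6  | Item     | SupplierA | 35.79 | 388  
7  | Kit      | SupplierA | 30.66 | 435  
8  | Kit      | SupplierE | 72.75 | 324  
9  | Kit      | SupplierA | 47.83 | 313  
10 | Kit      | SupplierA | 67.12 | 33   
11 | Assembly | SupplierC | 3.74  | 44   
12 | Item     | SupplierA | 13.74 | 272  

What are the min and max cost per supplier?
SELECT supplier, MIN(cost), MAX(cost)
FROM products
GROUP BY supplier

Result:
  SupplierA: min=13.74, max=67.12
  SupplierC: min=3.74, max=35.54
  SupplierE: min=52.93, max=72.75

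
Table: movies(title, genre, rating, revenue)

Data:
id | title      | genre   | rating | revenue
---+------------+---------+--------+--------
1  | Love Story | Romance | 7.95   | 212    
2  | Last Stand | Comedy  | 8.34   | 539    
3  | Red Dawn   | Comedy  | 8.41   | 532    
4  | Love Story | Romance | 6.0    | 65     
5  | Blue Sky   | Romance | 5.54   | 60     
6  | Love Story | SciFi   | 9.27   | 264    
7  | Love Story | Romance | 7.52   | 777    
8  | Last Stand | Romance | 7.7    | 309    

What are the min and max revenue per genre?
SELECT genre, MIN(revenue), MAX(revenue)
FROM movies
GROUP BY genre

Result:
  Comedy: min=532, max=539
  Romance: min=60, max=777
  SciFi: min=264, max=264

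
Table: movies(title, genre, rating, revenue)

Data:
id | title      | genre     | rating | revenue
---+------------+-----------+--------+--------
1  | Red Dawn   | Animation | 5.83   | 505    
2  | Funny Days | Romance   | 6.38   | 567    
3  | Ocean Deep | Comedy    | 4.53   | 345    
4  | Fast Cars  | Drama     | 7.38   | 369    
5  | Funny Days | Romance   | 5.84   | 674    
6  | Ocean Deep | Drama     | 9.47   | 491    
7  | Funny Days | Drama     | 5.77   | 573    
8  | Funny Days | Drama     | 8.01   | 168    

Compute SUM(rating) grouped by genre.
SELECT genre, SUM(rating) as result
FROM movies
GROUP BY genre

Result:
  Animation: 5.83
  Comedy: 4.53
  Drama: 30.63
  Romance: 12.22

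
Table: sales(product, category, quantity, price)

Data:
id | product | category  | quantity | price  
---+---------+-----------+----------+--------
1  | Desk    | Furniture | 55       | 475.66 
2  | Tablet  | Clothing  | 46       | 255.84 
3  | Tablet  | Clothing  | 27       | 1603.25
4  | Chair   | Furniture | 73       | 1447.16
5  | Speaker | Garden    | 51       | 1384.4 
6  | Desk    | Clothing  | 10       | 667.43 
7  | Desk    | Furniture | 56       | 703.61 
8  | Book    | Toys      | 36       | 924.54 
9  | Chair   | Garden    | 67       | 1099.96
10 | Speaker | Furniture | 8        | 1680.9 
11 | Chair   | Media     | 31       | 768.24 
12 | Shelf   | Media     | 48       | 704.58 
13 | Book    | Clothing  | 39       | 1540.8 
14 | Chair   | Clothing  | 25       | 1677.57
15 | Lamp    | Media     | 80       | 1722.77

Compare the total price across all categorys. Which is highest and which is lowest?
SELECT category, SUM(price)
FROM sales
GROUP BY category
ORDER BY SUM(price)

All groups:
  Toys: 924.54
  Garden: 2484.36
  Media: 3195.59
  Furniture: 4307.33
  Clothing: 5744.89

Highest: Clothing (5744.89)
Lowest: Toys (924.54)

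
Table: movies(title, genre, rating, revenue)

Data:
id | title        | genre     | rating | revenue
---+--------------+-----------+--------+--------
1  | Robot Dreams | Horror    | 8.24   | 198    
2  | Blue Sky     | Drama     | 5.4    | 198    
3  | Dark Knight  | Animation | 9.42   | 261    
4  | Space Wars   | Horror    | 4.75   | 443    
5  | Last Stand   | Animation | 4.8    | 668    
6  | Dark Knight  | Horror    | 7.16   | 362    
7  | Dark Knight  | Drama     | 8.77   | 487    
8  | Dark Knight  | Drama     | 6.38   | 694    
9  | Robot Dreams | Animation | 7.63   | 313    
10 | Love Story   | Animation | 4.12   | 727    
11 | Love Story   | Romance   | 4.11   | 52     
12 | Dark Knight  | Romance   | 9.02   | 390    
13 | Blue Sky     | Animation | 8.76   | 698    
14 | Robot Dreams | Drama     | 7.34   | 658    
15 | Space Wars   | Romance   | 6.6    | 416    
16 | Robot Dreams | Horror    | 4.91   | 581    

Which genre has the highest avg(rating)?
SELECT genre, AVG(rating) as val
FROM movies
GROUP BY genre
ORDER BY val DESC
LIMIT 1

Result: Drama with avg(rating) = 6.97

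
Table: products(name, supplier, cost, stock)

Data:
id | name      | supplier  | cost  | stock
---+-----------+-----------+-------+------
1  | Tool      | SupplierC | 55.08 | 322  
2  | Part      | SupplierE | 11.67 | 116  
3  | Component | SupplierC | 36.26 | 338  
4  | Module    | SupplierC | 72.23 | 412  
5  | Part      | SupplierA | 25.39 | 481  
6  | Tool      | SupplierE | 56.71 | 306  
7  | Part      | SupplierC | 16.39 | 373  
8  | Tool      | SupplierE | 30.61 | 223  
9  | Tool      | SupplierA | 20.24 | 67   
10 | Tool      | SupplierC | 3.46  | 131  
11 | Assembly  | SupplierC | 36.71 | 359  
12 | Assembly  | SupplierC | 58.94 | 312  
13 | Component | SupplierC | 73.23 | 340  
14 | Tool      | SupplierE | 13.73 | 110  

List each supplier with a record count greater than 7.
SELECT supplier, COUNT(*) as cnt
FROM products
GROUP BY supplier
HAVING COUNT(*) > 7

Result:
  SupplierC: 8

Note: HAVING filters groups after aggregation, WHERE filters rows before.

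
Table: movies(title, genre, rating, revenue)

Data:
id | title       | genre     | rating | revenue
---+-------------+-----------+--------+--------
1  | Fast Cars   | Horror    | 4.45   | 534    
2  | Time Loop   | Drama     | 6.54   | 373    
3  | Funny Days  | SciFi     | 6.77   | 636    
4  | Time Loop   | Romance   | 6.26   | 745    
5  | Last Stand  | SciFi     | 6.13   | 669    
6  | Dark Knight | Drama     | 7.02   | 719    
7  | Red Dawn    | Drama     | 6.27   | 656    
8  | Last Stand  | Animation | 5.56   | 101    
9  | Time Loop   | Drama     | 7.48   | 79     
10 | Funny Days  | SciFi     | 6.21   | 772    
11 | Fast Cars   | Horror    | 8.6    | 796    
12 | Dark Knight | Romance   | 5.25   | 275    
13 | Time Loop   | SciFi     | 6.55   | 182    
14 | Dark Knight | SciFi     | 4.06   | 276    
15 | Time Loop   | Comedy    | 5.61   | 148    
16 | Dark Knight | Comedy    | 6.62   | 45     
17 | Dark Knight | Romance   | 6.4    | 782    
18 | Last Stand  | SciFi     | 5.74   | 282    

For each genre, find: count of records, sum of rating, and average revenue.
SELECT genre,
       COUNT(*) as cnt,
       SUM(rating) as total_rating,
       AVG(revenue) as avg_revenue
FROM movies
GROUP BY genre

Result:
  Animation: 1 records, 5.56 total rating, 101.00 avg revenue
  Comedy: 2 records, 12.23 total rating, 96.50 avg revenue
  Drama: 4 records, 27.31 total rating, 456.75 avg revenue
  Horror: 2 records, 13.05 total rating, 665.00 avg revenue
  Romance: 3 records, 17.91 total rating, 600.67 avg revenue
  SciFi: 6 records, 35.46 total rating, 469.50 avg revenue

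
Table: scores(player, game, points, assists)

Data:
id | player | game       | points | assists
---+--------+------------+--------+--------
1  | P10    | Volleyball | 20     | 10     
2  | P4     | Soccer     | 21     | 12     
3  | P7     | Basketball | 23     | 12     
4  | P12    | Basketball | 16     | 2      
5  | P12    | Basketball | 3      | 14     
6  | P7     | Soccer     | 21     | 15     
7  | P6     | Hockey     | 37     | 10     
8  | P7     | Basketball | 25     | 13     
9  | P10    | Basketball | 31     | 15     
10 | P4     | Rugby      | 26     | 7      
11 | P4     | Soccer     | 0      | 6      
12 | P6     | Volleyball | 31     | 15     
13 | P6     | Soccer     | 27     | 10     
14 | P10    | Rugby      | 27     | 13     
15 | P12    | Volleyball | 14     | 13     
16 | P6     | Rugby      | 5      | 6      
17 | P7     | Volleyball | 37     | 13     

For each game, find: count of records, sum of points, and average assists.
SELECT game,
       COUNT(*) as cnt,
       SUM(points) as total_points,
       AVG(assists) as avg_assists
FROM scores
GROUP BY game

Result:
  Basketball: 5 records, 98 total points, 11.20 avg assists
  Hockey: 1 records, 37 total points, 10.00 avg assists
  Rugby: 3 records, 58 total points, 8.67 avg assists
  Soccer: 4 records, 69 total points, 10.75 avg assists
  Volleyball: 4 records, 102 total points, 12.75 avg assists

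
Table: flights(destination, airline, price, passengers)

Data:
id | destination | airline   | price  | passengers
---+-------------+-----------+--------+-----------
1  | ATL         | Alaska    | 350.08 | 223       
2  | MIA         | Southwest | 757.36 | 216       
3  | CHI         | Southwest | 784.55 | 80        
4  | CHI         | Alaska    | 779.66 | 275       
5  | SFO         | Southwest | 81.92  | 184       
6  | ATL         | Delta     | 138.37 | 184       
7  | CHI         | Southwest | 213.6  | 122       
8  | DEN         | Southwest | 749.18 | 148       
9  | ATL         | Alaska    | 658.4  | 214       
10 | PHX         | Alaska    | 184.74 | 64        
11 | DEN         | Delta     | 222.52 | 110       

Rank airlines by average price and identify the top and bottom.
SELECT airline, AVG(price)
FROM flights
GROUP BY airline
ORDER BY AVG(price)

All groups:
  Delta: 180.45
  Alaska: 493.22
  Southwest: 517.32

Highest: Southwest (517.32)
Lowest: Delta (180.45)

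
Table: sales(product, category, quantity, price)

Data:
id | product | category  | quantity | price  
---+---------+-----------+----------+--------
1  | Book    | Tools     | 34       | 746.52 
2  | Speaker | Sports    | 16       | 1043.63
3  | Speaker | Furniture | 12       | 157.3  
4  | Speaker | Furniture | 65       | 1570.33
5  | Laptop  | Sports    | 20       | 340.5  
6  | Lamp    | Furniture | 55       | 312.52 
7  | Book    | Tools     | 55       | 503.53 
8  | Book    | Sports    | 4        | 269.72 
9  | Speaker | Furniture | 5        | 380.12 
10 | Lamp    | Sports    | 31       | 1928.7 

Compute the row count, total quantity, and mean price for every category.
SELECT category,
       COUNT(*) as cnt,
       SUM(quantity) as total_quantity,
       AVG(price) as avg_price
FROM sales
GROUP BY category

Result:
  Furniture: 4 records, 137 total quantity, 605.07 avg price
  Sports: 4 records, 71 total quantity, 895.64 avg price
  Tools: 2 records, 89 total quantity, 625.03 avg price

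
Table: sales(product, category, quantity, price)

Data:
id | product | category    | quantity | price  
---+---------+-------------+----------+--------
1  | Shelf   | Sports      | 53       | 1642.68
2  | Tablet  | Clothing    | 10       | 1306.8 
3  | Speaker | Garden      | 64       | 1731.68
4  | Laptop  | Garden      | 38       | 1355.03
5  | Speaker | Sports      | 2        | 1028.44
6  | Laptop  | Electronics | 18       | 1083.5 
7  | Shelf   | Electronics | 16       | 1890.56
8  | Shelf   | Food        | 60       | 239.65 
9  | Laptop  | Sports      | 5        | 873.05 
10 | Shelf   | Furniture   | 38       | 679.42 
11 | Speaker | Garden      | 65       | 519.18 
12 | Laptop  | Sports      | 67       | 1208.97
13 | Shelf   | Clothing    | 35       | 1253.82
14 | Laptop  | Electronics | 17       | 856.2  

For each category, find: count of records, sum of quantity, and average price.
SELECT category,
       COUNT(*) as cnt,
       SUM(quantity) as total_quantity,
       AVG(price) as avg_price
FROM sales
GROUP BY category

Result:
  Clothing: 2 records, 45 total quantity, 1280.31 avg price
  Electronics: 3 records, 51 total quantity, 1276.75 avg price
  Food: 1 records, 60 total quantity, 239.65 avg price
  Furniture: 1 records, 38 total quantity, 679.42 avg price
  Garden: 3 records, 167 total quantity, 1201.96 avg price
  Sports: 4 records, 127 total quantity, 1188.29 avg price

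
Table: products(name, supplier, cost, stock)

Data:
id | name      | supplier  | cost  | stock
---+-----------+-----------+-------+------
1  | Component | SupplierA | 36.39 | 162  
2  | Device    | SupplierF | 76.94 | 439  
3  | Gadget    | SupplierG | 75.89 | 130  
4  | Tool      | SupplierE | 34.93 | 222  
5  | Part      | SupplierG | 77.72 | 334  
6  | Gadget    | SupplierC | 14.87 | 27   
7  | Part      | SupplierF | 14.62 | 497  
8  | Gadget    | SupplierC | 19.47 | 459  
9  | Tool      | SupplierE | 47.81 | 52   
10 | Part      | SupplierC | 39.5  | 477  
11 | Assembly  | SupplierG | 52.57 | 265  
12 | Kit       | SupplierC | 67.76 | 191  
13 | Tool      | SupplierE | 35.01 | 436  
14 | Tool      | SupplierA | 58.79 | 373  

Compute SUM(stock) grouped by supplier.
SELECT supplier, SUM(stock) as result
FROM products
GROUP BY supplier

Result:
  SupplierA: 535
  SupplierC: 1154
  SupplierE: 710
  SupplierF: 936
  SupplierG: 729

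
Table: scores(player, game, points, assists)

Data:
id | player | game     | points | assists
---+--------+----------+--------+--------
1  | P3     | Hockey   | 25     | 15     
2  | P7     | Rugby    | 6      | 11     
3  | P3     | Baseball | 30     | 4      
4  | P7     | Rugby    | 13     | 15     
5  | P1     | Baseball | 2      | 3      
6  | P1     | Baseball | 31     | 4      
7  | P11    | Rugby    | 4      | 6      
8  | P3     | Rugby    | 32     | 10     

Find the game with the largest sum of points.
SELECT game, SUM(points) as val
FROM scores
GROUP BY game
ORDER BY val DESC
LIMIT 1

Result: Baseball with sum(points) = 63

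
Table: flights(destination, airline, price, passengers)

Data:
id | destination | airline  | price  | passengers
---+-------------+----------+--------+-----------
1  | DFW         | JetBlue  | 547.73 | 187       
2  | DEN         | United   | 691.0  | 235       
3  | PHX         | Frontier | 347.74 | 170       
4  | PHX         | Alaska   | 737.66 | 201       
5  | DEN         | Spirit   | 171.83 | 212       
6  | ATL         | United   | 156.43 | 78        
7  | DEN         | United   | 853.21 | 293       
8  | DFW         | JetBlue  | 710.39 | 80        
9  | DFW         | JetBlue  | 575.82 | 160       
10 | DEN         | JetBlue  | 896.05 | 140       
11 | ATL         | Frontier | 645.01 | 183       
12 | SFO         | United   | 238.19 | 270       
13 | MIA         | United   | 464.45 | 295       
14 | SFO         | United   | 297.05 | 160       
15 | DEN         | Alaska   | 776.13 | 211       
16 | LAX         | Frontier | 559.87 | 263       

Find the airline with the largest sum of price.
SELECT airline, SUM(price) as val
FROM flights
GROUP BY airline
ORDER BY val DESC
LIMIT 1

Result: JetBlue with sum(price) = 2729.99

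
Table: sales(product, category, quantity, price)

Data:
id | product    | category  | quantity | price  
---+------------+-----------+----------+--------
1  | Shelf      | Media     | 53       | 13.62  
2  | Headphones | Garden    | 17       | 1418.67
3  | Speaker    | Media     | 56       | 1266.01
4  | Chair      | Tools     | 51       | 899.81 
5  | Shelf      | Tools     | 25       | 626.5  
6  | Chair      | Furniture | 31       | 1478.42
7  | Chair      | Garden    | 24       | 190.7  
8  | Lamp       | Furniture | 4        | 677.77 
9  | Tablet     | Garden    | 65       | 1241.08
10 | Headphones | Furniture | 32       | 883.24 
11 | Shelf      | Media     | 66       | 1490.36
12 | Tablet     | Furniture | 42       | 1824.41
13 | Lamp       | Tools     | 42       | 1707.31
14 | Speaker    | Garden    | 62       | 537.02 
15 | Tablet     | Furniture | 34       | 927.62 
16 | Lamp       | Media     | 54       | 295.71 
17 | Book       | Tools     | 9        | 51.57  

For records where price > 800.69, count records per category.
SELECT category, COUNT(*)
FROM sales
WHERE price > 800.69
GROUP BY category

Note: WHERE filters rows before grouping.

Result:
  Furniture: 4
  Garden: 2
  Media: 2
  Tools: 2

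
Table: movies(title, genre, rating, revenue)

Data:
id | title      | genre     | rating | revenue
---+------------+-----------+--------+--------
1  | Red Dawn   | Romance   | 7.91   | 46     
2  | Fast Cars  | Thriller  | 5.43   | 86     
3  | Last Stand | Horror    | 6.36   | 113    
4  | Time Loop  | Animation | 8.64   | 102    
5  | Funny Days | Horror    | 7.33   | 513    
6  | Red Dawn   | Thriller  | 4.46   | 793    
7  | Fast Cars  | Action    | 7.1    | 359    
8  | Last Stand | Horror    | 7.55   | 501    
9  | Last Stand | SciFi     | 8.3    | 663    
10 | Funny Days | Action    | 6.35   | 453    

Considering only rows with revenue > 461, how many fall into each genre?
SELECT genre, COUNT(*)
FROM movies
WHERE revenue > 461
GROUP BY genre

Note: WHERE filters rows before grouping.

Result:
  Horror: 2
  SciFi: 1
  Thriller: 1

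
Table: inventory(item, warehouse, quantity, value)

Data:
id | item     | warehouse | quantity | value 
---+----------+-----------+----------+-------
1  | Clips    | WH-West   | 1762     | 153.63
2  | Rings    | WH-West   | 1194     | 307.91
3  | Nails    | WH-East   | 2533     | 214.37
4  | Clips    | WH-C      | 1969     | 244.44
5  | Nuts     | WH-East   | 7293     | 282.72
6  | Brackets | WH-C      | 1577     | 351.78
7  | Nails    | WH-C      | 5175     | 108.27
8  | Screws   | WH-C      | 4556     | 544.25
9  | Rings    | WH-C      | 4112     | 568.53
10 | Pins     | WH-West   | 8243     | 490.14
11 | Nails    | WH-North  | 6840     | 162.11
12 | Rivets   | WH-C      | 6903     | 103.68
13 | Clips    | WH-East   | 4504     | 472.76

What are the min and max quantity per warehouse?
SELECT warehouse, MIN(quantity), MAX(quantity)
FROM inventory
GROUP BY warehouse

Result:
  WH-C: min=1577, max=6903
  WH-East: min=2533, max=7293
  WH-North: min=6840, max=6840
  WH-West: min=1194, max=8243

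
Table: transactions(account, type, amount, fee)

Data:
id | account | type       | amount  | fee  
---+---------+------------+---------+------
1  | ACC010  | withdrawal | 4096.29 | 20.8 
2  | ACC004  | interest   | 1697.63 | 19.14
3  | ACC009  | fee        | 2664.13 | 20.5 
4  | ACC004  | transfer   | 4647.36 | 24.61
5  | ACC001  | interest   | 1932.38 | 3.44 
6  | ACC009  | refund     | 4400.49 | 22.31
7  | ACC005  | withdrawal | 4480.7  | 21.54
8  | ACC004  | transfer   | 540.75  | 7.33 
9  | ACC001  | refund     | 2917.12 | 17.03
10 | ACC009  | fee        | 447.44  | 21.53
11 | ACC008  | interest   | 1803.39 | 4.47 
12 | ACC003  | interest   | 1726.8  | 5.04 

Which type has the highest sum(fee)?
SELECT type, SUM(fee) as val
FROM transactions
GROUP BY type
ORDER BY val DESC
LIMIT 1

Result: withdrawal with sum(fee) = 42.34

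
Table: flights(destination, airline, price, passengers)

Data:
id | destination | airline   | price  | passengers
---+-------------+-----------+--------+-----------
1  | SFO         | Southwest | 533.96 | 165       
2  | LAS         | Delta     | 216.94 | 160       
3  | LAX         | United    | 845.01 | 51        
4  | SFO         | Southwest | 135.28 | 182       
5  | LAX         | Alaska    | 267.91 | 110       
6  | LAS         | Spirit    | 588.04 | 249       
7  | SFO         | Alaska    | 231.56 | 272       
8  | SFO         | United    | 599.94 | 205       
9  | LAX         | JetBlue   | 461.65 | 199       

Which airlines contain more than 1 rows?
SELECT airline, COUNT(*) as cnt
FROM flights
GROUP BY airline
HAVING COUNT(*) > 1

Result:
  Alaska: 2
  Southwest: 2
  United: 2

Note: HAVING filters groups after aggregation, WHERE filters rows before.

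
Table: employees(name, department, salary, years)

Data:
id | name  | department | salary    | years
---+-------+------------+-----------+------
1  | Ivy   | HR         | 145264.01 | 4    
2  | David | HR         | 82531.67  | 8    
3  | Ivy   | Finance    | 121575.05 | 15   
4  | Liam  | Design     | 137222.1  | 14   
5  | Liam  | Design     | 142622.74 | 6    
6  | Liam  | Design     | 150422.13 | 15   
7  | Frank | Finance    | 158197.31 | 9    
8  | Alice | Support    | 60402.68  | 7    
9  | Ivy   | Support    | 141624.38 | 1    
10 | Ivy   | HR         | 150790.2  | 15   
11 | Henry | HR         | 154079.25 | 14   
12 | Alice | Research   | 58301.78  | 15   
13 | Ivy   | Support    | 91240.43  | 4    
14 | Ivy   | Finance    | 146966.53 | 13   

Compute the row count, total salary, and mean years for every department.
SELECT department,
       COUNT(*) as cnt,
       SUM(salary) as total_salary,
       AVG(years) as avg_years
FROM employees
GROUP BY department

Result:
  Design: 3 records, 430266.97 total salary, 11.67 avg years
  Finance: 3 records, 426738.89 total salary, 12.33 avg years
  HR: 4 records, 532665.13 total salary, 10.25 avg years
  Research: 1 records, 58301.78 total salary, 15.00 avg years
  Support: 3 records, 293267.49 total salary, 4.00 avg years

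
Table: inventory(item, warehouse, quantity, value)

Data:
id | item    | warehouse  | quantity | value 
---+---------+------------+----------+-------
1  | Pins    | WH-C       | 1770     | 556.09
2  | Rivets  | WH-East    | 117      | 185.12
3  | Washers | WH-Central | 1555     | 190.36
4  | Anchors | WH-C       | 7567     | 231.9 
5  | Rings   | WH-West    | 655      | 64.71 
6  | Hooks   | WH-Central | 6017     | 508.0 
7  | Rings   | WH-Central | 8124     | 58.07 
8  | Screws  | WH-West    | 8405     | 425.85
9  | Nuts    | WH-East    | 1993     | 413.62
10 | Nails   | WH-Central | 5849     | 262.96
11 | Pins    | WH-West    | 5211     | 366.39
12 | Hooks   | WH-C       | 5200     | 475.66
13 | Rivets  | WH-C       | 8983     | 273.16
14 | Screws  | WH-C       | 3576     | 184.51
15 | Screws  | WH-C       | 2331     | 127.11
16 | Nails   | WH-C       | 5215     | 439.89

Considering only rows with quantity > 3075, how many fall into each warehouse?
SELECT warehouse, COUNT(*)
FROM inventory
WHERE quantity > 3075
GROUP BY warehouse

Note: WHERE filters rows before grouping.

Result:
  WH-C: 5
  WH-Central: 3
  WH-West: 2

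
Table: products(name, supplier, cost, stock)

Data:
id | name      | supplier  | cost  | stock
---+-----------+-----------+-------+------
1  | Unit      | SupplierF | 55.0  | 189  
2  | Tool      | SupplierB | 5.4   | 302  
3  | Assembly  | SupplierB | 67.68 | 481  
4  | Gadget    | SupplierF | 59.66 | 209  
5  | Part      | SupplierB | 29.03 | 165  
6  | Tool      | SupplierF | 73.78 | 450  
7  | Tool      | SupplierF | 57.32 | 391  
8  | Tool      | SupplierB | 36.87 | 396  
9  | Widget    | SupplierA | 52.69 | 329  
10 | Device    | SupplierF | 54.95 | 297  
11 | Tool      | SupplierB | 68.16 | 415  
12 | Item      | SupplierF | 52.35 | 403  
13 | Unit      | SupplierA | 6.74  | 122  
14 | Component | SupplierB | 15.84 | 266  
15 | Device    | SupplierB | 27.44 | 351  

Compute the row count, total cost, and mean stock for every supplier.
SELECT supplier,
       COUNT(*) as cnt,
       SUM(cost) as total_cost,
       AVG(stock) as avg_stock
FROM products
GROUP BY supplier

Result:
  SupplierA: 2 records, 59.43 total cost, 225.50 avg stock
  SupplierB: 7 records, 250.42 total cost, 339.43 avg stock
  SupplierF: 6 records, 353.06 total cost, 323.17 avg stock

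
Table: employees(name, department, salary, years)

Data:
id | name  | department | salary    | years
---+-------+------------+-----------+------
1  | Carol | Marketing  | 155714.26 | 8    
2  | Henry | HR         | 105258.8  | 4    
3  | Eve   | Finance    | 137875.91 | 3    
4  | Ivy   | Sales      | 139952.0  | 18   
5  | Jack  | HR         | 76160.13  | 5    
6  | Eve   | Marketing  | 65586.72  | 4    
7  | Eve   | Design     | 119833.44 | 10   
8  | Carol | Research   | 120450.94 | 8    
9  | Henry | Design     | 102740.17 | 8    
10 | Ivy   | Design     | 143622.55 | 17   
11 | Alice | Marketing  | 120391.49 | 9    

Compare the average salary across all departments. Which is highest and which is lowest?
SELECT department, AVG(salary)
FROM employees
GROUP BY department
ORDER BY AVG(salary)

All groups:
  HR: 90709.47
  Marketing: 113897.49
  Research: 120450.94
  Design: 122065.39
  Finance: 137875.91
  Sales: 139952.00

Highest: Sales (139952.00)
Lowest: HR (90709.47)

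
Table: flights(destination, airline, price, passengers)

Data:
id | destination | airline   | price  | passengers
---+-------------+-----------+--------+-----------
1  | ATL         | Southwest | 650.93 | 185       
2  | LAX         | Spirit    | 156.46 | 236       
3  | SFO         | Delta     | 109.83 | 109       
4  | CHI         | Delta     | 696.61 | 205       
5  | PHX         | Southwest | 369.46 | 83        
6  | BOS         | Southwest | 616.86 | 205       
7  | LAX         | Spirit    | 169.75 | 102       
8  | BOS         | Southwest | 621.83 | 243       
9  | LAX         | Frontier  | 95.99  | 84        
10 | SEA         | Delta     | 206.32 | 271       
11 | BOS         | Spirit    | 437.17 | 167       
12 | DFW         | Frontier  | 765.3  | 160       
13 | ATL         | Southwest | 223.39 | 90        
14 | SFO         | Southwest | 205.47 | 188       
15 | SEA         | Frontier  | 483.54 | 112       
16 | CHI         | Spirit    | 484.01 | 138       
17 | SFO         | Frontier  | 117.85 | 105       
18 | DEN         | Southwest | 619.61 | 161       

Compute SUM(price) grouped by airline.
SELECT airline, SUM(price) as result
FROM flights
GROUP BY airline

Result:
  Delta: 1012.76
  Frontier: 1462.68
  Southwest: 3307.55
  Spirit: 1247.39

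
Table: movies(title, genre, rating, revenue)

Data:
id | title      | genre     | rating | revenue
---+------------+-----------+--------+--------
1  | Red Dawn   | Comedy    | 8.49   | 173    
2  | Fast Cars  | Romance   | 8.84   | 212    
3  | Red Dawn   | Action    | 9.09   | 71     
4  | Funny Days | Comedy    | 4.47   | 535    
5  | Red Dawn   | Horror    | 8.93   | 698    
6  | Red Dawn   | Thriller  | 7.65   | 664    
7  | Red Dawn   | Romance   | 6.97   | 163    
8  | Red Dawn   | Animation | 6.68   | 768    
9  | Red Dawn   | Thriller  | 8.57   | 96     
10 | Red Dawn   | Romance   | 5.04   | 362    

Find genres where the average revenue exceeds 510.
SELECT genre, AVG(revenue)
FROM movies
GROUP BY genre
HAVING AVG(revenue) > 510

Result:
  Animation: avg=768.00
  Horror: avg=698.00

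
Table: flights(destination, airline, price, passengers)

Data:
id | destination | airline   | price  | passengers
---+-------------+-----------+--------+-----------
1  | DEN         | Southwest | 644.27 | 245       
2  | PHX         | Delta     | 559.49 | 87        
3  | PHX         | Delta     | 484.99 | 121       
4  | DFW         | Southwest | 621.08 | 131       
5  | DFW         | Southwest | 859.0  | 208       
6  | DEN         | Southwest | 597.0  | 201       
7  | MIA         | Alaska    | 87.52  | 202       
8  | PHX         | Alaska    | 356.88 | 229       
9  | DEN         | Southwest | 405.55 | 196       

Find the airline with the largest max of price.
SELECT airline, MAX(price) as val
FROM flights
GROUP BY airline
ORDER BY val DESC
LIMIT 1

Result: Southwest with max(price) = 859.00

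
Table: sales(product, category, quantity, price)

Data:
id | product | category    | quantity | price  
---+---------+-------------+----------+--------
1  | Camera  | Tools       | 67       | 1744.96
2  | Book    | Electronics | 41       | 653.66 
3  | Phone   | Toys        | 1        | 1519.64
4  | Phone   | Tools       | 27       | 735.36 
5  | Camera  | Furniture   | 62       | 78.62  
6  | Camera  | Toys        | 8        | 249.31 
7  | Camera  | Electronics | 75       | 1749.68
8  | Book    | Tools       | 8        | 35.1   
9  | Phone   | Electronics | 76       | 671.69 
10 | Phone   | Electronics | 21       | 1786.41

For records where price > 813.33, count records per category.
SELECT category, COUNT(*)
FROM sales
WHERE price > 813.33
GROUP BY category

Note: WHERE filters rows before grouping.

Result:
  Electronics: 2
  Tools: 1
  Toys: 1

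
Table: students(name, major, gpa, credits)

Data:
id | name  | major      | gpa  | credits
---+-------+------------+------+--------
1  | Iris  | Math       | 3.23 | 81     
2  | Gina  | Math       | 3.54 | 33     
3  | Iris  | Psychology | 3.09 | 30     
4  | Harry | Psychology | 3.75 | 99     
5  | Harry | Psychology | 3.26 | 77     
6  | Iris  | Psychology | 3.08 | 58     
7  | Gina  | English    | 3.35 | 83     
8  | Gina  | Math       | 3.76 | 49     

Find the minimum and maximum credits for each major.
SELECT major, MIN(credits), MAX(credits)
FROM students
GROUP BY major

Result:
  English: min=83, max=83
  Math: min=33, max=81
  Psychology: min=30, max=99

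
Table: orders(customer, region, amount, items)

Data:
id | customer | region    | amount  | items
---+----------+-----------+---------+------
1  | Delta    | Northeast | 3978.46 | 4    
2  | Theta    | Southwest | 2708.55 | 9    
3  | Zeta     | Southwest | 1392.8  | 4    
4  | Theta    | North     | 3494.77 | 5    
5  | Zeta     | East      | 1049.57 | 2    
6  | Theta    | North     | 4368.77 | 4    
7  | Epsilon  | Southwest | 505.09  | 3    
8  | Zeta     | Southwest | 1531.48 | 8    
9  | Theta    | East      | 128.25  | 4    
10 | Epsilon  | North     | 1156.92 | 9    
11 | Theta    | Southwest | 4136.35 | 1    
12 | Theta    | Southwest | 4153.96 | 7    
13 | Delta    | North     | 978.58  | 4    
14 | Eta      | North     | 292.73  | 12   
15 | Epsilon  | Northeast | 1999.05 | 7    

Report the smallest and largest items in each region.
SELECT region, MIN(items), MAX(items)
FROM orders
GROUP BY region

Result:
  East: min=2, max=4
  North: min=4, max=12
  Northeast: min=4, max=7
  Southwest: min=1, max=9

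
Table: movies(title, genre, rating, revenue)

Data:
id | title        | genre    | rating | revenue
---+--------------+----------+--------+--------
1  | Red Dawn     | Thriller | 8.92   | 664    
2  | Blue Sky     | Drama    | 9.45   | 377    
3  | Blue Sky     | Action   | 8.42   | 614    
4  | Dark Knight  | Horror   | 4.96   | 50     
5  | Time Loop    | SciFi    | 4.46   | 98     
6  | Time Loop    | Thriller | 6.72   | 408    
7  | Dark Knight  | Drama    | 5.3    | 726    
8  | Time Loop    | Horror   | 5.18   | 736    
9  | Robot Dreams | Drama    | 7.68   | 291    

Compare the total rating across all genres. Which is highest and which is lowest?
SELECT genre, SUM(rating)
FROM movies
GROUP BY genre
ORDER BY SUM(rating)

All groups:
  SciFi: 4.46
  Action: 8.42
  Horror: 10.14
  Thriller: 15.64
  Drama: 22.43

Highest: Drama (22.43)
Lowest: SciFi (4.46)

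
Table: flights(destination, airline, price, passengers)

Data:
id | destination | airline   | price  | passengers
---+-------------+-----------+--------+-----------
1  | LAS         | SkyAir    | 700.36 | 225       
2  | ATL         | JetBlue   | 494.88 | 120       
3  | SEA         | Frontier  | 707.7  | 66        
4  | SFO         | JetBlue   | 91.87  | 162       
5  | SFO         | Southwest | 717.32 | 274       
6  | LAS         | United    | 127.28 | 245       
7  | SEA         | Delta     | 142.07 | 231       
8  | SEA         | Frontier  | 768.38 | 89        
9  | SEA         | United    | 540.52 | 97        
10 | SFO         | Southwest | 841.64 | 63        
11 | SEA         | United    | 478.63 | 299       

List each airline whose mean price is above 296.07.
SELECT airline, AVG(price)
FROM flights
GROUP BY airline
HAVING AVG(price) > 296.07

Result:
  Frontier: avg=738.04
  SkyAir: avg=700.36
  Southwest: avg=779.48
  United: avg=382.14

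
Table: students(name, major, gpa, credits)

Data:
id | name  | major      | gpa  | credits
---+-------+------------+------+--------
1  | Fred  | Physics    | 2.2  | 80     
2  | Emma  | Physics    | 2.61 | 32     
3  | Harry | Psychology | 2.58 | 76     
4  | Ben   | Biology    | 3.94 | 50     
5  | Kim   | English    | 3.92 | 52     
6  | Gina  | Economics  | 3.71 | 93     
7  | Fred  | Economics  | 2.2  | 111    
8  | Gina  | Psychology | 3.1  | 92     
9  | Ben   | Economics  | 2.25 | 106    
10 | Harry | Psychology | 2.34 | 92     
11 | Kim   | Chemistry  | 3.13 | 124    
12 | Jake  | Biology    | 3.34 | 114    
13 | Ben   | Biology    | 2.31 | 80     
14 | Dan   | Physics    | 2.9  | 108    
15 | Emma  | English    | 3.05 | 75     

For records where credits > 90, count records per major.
SELECT major, COUNT(*)
FROM students
WHERE credits > 90
GROUP BY major

Note: WHERE filters rows before grouping.

Result:
  Biology: 1
  Chemistry: 1
  Economics: 3
  Physics: 1
  Psychology: 2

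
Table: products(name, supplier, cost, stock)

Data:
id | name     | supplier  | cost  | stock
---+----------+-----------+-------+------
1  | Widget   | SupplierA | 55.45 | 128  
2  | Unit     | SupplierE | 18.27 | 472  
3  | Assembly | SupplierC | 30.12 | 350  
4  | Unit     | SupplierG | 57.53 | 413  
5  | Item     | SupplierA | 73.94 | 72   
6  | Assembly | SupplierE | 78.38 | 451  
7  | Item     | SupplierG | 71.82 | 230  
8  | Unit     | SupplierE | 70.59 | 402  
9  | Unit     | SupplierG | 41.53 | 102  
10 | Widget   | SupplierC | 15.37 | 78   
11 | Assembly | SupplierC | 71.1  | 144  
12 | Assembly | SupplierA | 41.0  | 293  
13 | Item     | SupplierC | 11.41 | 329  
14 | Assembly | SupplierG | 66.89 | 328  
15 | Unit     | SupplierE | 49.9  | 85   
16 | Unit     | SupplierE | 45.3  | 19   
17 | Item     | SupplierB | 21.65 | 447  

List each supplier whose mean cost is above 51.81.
SELECT supplier, AVG(cost)
FROM products
GROUP BY supplier
HAVING AVG(cost) > 51.81

Result:
  SupplierA: avg=56.80
  SupplierE: avg=52.49
  SupplierG: avg=59.44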